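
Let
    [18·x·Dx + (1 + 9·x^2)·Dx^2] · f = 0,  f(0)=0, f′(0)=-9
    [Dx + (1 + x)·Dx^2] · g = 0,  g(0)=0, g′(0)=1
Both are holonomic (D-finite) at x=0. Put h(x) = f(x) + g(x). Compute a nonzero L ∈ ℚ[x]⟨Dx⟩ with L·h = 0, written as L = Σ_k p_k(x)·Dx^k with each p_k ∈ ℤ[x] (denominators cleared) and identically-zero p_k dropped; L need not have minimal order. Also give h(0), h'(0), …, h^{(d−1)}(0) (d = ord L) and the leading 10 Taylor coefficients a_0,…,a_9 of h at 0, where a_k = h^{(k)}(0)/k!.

f: a_k = 0, -9, 0, 27, 0, -729/5, 0, 6561/7, 0, -6561, …
g: a_k = 0, 1, -1/2, 1/3, -1/4, 1/5, -1/6, 1/7, -1/8, 1/9, …
f+g: L₀ = lclm(L_f,L_g), ord ≤ 2+2.
L = (-18 - 54·x + 486·x^2 + 162·x^3)·Dx + (-20 - 36·x + 432·x^2 + 972·x^3 + 324·x^4)·Dx^2 + (-1 + 17·x + 18·x^2 + 162·x^3 + 243·x^4 + 81·x^5)·Dx^3  (order 3).
h: a_k = 0, -8, -1/2, 82/3, -1/4, -728/5, -1/6, 6562/7, -1/8, -59048/9, …
ICs: h(0) = 0, h′(0) = -8, h′′(0) = -1.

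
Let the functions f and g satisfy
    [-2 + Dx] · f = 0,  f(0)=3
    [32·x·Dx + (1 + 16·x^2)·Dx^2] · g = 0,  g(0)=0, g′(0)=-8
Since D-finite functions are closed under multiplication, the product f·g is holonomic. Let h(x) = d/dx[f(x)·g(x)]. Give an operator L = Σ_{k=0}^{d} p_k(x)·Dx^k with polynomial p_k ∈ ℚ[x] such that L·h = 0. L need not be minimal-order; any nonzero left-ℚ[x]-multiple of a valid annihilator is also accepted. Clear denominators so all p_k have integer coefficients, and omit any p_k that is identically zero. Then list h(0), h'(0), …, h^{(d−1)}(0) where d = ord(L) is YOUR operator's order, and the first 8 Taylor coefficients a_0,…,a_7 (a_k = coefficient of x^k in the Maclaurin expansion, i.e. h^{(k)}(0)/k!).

L = (-28 - 128·x + 1664·x^2 - 2048·x^3 + 1024·x^4) + (12 + 96·x - 896·x^2 + 1536·x^3 - 1024·x^4)·Dx + (1 - 16·x + 32·x^2 - 256·x^3 + 256·x^4)·Dx^2  (order 2).
h: a_k = -24, -96, 240, 896, -4944, -13760, 408416/5, 22244864/105, …
ICs: h(0) = -24, h′(0) = -96.

f: a_k = 3, 6, 6, 4, 2, 4/5, 4/15, 8/105, …
g: a_k = 0, -8, 0, 128/3, 0, -2048/5, 0, 32768/7, …
h₀=f·g: eliminate ⇒ L₀, order ≤ 1·2.
Derive L from L₀ (diff closure).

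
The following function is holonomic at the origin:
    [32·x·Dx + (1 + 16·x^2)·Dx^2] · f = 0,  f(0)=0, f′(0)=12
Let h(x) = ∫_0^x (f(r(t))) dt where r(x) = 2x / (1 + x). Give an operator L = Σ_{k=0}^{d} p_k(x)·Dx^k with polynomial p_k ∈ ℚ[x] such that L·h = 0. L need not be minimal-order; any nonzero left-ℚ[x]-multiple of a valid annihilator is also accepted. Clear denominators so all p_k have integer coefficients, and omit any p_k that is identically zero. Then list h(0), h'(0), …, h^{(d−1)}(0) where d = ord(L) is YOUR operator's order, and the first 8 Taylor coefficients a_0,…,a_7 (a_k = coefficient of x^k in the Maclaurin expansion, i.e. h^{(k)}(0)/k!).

L = (2 + 130·x)·Dx^2 + (1 + 2·x + 65·x^2)·Dx^3  (order 3).
h: a_k = 0, 0, 12, -8, -122, 1512/5, 13844/5, -93208/7, …
ICs: h(0) = 0, h′(0) = 0, h′′(0) = 24.

f: a_k = 0, 12, 0, -64, 0, 3072/5, 0, -49152/7, …
Substitute x→r, Dx→(1/r')Dx; clear ⇒ L₀.
Integrate: L := L₀·Dx.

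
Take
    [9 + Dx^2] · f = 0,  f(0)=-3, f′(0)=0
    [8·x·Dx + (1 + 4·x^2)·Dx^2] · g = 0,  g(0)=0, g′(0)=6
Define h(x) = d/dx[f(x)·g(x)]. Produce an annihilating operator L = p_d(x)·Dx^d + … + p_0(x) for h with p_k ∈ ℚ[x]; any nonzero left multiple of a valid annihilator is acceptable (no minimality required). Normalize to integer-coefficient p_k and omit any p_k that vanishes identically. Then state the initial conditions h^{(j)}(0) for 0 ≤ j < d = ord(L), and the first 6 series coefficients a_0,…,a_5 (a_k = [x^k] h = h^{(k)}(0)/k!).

L = (134325 + 1685016·x^2 + 9665136·x^4 + 17604864·x^6 + 22954752·x^8 + 28366848·x^10 + 26873856·x^12) + (77328·x + 1187136·x^3 + 5460480·x^5 + 10782720·x^7 + 14929920·x^9 + 11943936·x^11)·Dx + (17850 + 242160·x^2 + 1468896·x^4 + 3414528·x^6 + 5764608·x^8 + 7630848·x^10 + 5971968·x^12)·Dx^2 + (8592·x + 131904·x^3 + 606720·x^5 + 1198080·x^7 + 1658880·x^9 + 1327104·x^11)·Dx^3 + (325 + 6104·x^2 + 43888·x^4 + 162048·x^6 + 357120·x^8 + 497664·x^10 + 331776·x^12)·Dx^4  (order 4).
h: a_k = -18, 0, 315, 0, -4527/4, 0, …
ICs: h(0) = -18, h′(0) = 0, h′′(0) = 630, h′′′(0) = 0.

f: a_k = -3, 0, 27/2, 0, -81/8, 0, …
g: a_k = 0, 6, 0, -8, 0, 96/5, …
Sym-product of L_f,L_g gives L₀ (≤ ord 4).
Differentiate: ansatz ord ≤ ord L₀ ⇒ L.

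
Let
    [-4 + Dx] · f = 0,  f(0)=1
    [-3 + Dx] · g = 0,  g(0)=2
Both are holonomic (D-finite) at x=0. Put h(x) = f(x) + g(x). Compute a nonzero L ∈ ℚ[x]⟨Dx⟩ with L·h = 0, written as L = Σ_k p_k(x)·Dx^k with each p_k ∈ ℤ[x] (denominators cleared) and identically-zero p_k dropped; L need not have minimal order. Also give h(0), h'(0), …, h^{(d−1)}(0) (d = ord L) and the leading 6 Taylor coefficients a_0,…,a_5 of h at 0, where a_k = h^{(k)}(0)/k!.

L = 12 - 7·Dx + Dx^2  (order 2).
h: a_k = 3, 10, 17, 59/3, 209/12, 151/12, …
ICs: h(0) = 3, h′(0) = 10.

f: a_k = 1, 4, 8, 32/3, 32/3, 128/15, …
g: a_k = 2, 6, 9, 9, 27/4, 81/20, …
h₀=f+g: left-lcm gives L₀, ord ≤ 2.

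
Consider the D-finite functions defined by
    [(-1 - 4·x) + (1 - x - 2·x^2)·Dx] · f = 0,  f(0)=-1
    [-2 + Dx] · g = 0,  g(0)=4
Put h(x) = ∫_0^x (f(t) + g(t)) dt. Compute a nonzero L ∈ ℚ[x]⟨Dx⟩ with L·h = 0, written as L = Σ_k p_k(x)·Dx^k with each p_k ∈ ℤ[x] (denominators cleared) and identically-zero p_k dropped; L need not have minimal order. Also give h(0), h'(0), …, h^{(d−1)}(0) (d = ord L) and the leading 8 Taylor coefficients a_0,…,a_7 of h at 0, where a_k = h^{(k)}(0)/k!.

L = (-8 - 12·x - 72·x^2 - 32·x^3)·Dx + (2 + 20·x + 36·x^2 - 16·x^3 - 16·x^4)·Dx^2 + (1 - 7·x + 16·x^3 + 8·x^4)·Dx^3  (order 3).
h: a_k = 0, 3, 7/2, 5/3, 1/12, -5/3, -299/90, -1919/315, …
ICs: h(0) = 0, h′(0) = 3, h′′(0) = 7.

f: a_k = -1, -1, -3, -5, -11, -21, -43, -85, …
g: a_k = 4, 8, 8, 16/3, 8/3, 16/15, 16/45, 32/315, …
L₀ := lclm(L_f,L_g); ord L₀ ≤ 1+1.
Integrate: L := L₀·Dx.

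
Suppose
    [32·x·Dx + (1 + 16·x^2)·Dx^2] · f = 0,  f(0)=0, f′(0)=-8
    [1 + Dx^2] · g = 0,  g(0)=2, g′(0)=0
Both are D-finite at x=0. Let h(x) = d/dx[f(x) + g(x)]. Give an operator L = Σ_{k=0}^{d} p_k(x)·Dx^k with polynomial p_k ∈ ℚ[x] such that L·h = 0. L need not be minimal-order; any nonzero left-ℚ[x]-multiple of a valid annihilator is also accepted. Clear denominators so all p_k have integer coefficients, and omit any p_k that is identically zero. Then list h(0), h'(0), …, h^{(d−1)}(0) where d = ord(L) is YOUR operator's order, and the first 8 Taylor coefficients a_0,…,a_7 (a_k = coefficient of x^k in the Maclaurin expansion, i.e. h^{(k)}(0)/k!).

f: a_k = 0, -8, 0, 128/3, 0, -2048/5, 0, 32768/7, …
g: a_k = 2, 0, -1, 0, 1/12, 0, -1/360, 0, …
h₀=f+g: left-lcm gives L₀, ord ≤ 4.
Derive L from L₀ (diff closure).
L = (-6112·x + 99328·x^3 + 8192·x^5) + (-31 + 1072·x^2 + 25344·x^4 + 4096·x^6)·Dx + (-6112·x + 99328·x^3 + 8192·x^5)·Dx^2 + (-31 + 1072·x^2 + 25344·x^4 + 4096·x^6)·Dx^3  (order 3).
h: a_k = -8, -2, 128, 1/3, -2048, -1/60, 32768, 1/2520, …
ICs: h(0) = -8, h′(0) = -2, h′′(0) = 256.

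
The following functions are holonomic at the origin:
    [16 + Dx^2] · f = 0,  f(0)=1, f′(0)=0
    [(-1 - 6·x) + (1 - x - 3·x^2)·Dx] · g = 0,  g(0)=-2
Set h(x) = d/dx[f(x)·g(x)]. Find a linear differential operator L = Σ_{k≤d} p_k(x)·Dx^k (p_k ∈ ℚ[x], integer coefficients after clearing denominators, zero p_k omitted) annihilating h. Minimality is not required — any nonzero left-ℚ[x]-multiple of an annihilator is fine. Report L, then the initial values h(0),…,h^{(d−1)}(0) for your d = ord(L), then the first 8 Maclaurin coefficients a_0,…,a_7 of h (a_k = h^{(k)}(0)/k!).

f: a_k = 1, 0, -8, 0, 32/3, 0, -256/45, 0, …
g: a_k = -2, -2, -8, -14, -38, -80, -194, -434, …
f·g: L₀ = L_f ⊗_s L_g, ord ≤ 2·1.
h=h₀': d/dx-closure on L₀ ⇒ L.
L = (-26 - 256·x - 640·x^2 + 768·x^3 + 1152·x^4) + (-7 - 26·x + 144·x^2 + 288·x^3)·Dx + (5 - 13·x - 31·x^2 + 48·x^3 + 72·x^4)·Dx^2  (order 2).
h: a_k = -2, 16, 6, 56/3, 160/3, 3244/15, 21434/45, 435776/315, …
ICs: h(0) = -2, h′(0) = 16.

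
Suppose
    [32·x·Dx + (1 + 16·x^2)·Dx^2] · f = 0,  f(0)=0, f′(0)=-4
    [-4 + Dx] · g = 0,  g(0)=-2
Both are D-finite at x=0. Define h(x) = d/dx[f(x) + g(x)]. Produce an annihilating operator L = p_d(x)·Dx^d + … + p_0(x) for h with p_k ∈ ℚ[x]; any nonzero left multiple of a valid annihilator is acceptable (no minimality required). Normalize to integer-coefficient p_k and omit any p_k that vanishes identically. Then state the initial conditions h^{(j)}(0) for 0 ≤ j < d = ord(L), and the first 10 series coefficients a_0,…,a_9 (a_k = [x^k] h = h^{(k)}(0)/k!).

L = (32 - 256·x - 512·x^2) + (-12 + 48·x + 64·x^2 - 256·x^3)·Dx + (1 + 4·x + 16·x^2 + 64·x^3)·Dx^2  (order 2).
h: a_k = -12, -32, 0, -256/3, -3328/3, -1024/15, 735232/45, -8192/315, -82579456/315, -16384/2835, …
ICs: h(0) = -12, h′(0) = -32.

f: a_k = 0, -4, 0, 64/3, 0, -1024/5, 0, 16384/7, 0, -262144/9, …
g: a_k = -2, -8, -16, -64/3, -64/3, -256/15, -512/45, -2048/315, -1024/315, -4096/2835, …
Weyl lclm of L_f,L_g ⇒ L₀ (ord ≤ 3).
h=h₀': d/dx-closure on L₀ ⇒ L.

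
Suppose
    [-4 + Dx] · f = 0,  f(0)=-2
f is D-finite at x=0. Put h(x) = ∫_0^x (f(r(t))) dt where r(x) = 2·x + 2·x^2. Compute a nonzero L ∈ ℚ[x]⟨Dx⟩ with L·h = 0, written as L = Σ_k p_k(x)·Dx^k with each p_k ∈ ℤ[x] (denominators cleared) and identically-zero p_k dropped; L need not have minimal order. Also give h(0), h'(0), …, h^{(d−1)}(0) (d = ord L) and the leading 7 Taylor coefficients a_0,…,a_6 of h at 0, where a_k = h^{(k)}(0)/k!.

f: a_k = -2, -8, -16, -64/3, -64/3, -256/15, -512/45, …
h₀=f(r): pull back L_f along r ⇒ L₀.
h=∫h₀ ⇒ L = L₀·Dx.
L = (-8 - 16·x)·Dx + Dx^2  (order 2).
h: a_k = 0, -2, -8, -80/3, -224/3, -2752/15, -18176/45, …
ICs: h(0) = 0, h′(0) = -2.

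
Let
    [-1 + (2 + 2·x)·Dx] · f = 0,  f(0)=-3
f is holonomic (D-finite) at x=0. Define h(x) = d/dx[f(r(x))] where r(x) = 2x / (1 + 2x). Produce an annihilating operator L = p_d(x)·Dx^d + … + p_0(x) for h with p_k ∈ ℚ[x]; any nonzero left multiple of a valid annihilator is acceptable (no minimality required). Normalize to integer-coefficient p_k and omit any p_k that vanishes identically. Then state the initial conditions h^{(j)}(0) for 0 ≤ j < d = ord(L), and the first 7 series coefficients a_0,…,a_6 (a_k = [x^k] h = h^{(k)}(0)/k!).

L = (-5 - 16·x) + (-1 - 6·x - 8·x^2)·Dx  (order 1).
h: a_k = -3, 15, -117/2, 423/2, -5985/8, 21177/8, -151305/16, …
ICs: h(0) = -3.

f: a_k = -3, -3/2, 3/8, -3/16, 15/128, -21/256, 63/1024, …
L₀ from L_f via x↦r, Dx↦r'^{-1}Dx.
h₀' ⇒ L via d/dx closure of L₀.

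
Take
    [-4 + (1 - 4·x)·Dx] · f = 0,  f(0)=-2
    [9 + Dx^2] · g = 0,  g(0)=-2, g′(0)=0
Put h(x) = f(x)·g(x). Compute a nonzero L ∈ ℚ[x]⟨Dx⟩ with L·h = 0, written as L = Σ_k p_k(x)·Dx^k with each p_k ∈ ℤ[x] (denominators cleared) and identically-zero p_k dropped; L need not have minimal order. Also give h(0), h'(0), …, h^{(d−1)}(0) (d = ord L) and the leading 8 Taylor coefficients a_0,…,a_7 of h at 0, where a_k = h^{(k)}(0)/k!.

L = (-9 + 36·x) + 8·Dx + (-1 + 4·x)·Dx^2  (order 2).
h: a_k = 4, 16, 46, 184, 1499/2, 2998, 239759/20, 239759/5, …
ICs: h(0) = 4, h′(0) = 16.

f: a_k = -2, -8, -32, -128, -512, -2048, -8192, -32768, …
g: a_k = -2, 0, 9, 0, -27/4, 0, 81/40, 0, …
f·g: L₀ = L_f ⊗_s L_g, ord ≤ 1·2.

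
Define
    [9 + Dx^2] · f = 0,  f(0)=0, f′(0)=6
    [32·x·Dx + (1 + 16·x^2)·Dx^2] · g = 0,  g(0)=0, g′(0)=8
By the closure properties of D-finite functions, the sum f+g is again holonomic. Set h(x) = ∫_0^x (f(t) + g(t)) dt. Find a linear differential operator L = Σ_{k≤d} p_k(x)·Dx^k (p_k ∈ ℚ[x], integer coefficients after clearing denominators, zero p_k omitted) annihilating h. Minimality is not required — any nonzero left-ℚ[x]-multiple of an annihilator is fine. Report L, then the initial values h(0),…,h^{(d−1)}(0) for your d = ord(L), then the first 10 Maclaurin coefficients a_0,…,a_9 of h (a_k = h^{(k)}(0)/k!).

L = (-52704·x + 967680·x^3 + 663552·x^5)·Dx^2 + (-207 + 13104·x^2 + 283392·x^4 + 331776·x^6)·Dx^3 + (-5856·x + 107520·x^3 + 73728·x^5)·Dx^4 + (-23 + 1456·x^2 + 31488·x^4 + 36864·x^6)·Dx^5  (order 5).
h: a_k = 0, 0, 7, 0, -155/12, 0, 8273/120, 0, -1310963/2240, 0, …
ICs: h(0) = 0, h′(0) = 0, h′′(0) = 14, h′′′(0) = 0, h′′′′(0) = -310.

f: a_k = 0, 6, 0, -9, 0, 81/20, 0, -243/280, 0, 243/2240, …
g: a_k = 0, 8, 0, -128/3, 0, 2048/5, 0, -32768/7, 0, 524288/9, …
Weyl lclm of L_f,L_g ⇒ L₀ (ord ≤ 4).
h=∫₀ˣh₀: take L = L₀·Dx.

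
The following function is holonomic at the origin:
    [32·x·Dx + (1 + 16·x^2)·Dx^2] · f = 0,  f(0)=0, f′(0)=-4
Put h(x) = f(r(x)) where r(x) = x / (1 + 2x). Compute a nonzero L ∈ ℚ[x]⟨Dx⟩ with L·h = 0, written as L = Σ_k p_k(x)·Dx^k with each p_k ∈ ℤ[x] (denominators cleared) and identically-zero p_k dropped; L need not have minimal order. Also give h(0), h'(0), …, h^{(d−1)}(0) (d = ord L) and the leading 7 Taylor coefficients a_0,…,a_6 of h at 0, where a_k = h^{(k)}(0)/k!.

L = (4 + 40·x)·Dx + (1 + 4·x + 20·x^2)·Dx^2  (order 2).
h: a_k = 0, -4, 8, 16/3, -96, 1216/5, 1408/3, …
ICs: h(0) = 0, h′(0) = -4.

f: a_k = 0, -4, 0, 64/3, 0, -1024/5, 0, …
h₀=f(r): pull back L_f along r ⇒ L₀.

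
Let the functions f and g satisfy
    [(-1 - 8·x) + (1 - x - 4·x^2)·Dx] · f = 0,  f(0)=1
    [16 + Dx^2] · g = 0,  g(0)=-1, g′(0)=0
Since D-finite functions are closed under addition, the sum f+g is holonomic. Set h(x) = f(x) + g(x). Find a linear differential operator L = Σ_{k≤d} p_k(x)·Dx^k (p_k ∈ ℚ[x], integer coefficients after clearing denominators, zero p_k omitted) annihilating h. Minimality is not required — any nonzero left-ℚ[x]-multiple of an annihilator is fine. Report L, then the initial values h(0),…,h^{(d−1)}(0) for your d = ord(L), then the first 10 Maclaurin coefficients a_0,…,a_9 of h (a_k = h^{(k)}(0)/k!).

f: a_k = 1, 1, 5, 9, 29, 65, 181, 441, 1165, 2929, …
g: a_k = -1, 0, 8, 0, -32/3, 0, 256/45, 0, -512/315, 0, …
f+g: L₀ = lclm(L_f,L_g), ord ≤ 1+2.
L = (560 + 4608·x + 1664·x^2 + 6144·x^3 + 10240·x^4 + 16384·x^5) + (-208 + 272·x + 896·x^2 - 1408·x^3 - 1536·x^4 + 6144·x^5 + 8192·x^6)·Dx + (35 + 288·x + 104·x^2 + 384·x^3 + 640·x^4 + 1024·x^5)·Dx^2 + (-13 + 17·x + 56·x^2 - 88·x^3 - 96·x^4 + 384·x^5 + 512·x^6)·Dx^3  (order 3).
h: a_k = 0, 1, 13, 9, 55/3, 65, 8401/45, 441, 366463/315, 2929, …
ICs: h(0) = 0, h′(0) = 1, h′′(0) = 26.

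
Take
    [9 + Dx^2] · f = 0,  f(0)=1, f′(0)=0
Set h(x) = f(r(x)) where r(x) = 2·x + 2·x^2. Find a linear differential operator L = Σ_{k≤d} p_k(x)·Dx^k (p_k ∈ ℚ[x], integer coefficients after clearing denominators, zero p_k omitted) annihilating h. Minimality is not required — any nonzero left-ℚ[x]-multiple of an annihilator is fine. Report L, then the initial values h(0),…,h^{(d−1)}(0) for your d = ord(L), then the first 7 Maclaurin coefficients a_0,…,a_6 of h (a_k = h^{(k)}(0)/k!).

L = (36 + 216·x + 432·x^2 + 288·x^3) - 2·Dx + (1 + 2·x)·Dx^2  (order 2).
h: a_k = 1, 0, -18, -36, 36, 216, 1296/5, …
ICs: h(0) = 1, h′(0) = 0.

f: a_k = 1, 0, -9/2, 0, 27/8, 0, -81/80, …
Substitute x→r, Dx→(1/r')Dx; clear ⇒ L₀.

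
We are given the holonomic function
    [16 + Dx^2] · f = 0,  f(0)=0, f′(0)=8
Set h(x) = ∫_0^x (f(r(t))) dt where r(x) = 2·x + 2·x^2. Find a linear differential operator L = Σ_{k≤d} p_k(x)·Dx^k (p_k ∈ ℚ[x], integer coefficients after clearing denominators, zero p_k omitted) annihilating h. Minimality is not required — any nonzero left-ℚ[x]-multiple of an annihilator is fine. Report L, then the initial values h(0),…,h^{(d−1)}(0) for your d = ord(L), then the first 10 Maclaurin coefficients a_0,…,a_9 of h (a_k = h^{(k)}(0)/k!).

f: a_k = 0, 8, 0, -64/3, 0, 256/15, 0, -2048/315, 0, 4096/2835, …
f∘r: x↦r, Dx↦Dx/r' in L_f ⇒ L₀.
h=∫₀ˣh₀: take L = L₀·Dx.
L = (64 + 384·x + 768·x^2 + 512·x^3)·Dx - 2·Dx^2 + (1 + 2·x)·Dx^3  (order 3).
h: a_k = 0, 0, 8, 16/3, -128/3, -512/5, 256/45, 2560/7, 182272/315, -16384/405, …
ICs: h(0) = 0, h′(0) = 0, h′′(0) = 16.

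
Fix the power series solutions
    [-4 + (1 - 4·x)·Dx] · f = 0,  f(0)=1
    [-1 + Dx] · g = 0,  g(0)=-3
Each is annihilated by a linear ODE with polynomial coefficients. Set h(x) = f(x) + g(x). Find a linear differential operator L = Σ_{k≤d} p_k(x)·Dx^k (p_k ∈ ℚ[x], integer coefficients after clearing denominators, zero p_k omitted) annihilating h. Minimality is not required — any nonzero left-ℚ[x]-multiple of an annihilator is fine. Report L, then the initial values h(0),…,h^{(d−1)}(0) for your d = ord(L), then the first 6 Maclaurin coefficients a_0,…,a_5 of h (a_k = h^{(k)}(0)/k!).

f: a_k = 1, 4, 16, 64, 256, 1024, …
g: a_k = -3, -3, -3/2, -1/2, -1/8, -1/40, …
f+g: L₀ = lclm(L_f,L_g), ord ≤ 1+1.
L = (-28 - 16·x) + (31 + 8·x - 16·x^2)·Dx + (-3 + 8·x + 16·x^2)·Dx^2  (order 2).
h: a_k = -2, 1, 29/2, 127/2, 2047/8, 40959/40, …
ICs: h(0) = -2, h′(0) = 1.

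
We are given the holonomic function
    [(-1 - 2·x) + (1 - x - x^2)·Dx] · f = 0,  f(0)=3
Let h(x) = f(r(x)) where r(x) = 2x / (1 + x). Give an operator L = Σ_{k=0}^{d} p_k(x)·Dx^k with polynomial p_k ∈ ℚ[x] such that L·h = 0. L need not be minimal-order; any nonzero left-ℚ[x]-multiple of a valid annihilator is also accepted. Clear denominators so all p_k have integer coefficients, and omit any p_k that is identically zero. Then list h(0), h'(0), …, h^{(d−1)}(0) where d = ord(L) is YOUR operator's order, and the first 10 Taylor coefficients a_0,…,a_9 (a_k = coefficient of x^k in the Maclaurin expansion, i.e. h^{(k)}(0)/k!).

f: a_k = 3, 3, 6, 9, 15, 24, 39, 63, 102, 165, …
Change of var in L_f (x↦r) gives L₀.
L = (2 + 10·x) + (-1 - x + 5·x^2 + 5·x^3)·Dx  (order 1).
h: a_k = 3, 6, 18, 30, 90, 150, 450, 750, 2250, 3750, …
ICs: h(0) = 3.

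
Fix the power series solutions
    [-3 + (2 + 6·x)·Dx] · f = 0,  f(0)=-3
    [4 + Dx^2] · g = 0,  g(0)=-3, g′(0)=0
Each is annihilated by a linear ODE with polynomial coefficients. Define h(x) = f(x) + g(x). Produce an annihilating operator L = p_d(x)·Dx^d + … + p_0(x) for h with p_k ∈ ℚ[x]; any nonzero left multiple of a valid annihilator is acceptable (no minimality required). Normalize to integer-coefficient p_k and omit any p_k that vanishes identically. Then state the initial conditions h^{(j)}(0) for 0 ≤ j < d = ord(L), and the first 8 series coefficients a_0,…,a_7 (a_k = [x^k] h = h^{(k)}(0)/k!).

f: a_k = -3, -9/2, 27/8, -81/16, 1215/128, -5103/256, 45927/1024, -216513/2048, …
g: a_k = -3, 0, 6, 0, -2, 0, 4/15, 0, …
Weyl lclm of L_f,L_g ⇒ L₀ (ord ≤ 3).
L = (-516 - 1152·x - 1728·x^2) + (56 + 936·x + 3456·x^2 + 3456·x^3)·Dx + (-129 - 288·x - 432·x^2)·Dx^2 + (14 + 234·x + 864·x^2 + 864·x^3)·Dx^3  (order 3).
h: a_k = -6, -9/2, 75/8, -81/16, 959/128, -5103/256, 693001/15360, -216513/2048, …
ICs: h(0) = -6, h′(0) = -9/2, h′′(0) = 75/4.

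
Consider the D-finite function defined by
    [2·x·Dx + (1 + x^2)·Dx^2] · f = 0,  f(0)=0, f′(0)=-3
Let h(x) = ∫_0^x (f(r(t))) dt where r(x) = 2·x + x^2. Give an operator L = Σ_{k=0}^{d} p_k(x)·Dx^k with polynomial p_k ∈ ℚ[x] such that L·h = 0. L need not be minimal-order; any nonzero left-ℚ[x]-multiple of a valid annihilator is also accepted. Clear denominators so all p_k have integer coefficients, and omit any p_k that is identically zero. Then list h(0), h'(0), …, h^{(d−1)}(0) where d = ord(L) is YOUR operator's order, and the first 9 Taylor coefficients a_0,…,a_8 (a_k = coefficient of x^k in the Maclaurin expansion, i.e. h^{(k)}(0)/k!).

f: a_k = 0, -3, 0, 1, 0, -3/5, 0, 3/7, 0, …
h₀=f(r): pull back L_f along r ⇒ L₀.
h=∫h₀ ⇒ L = L₀·Dx.
L = (-1 + 8·x + 16·x^2 + 12·x^3 + 3·x^4)·Dx^2 + (1 + x + 4·x^2 + 8·x^3 + 5·x^4 + x^5)·Dx^3  (order 3).
h: a_k = 0, 0, -3, -1, 2, 12/5, -11/5, -47/7, 6/7, …
ICs: h(0) = 0, h′(0) = 0, h′′(0) = -6.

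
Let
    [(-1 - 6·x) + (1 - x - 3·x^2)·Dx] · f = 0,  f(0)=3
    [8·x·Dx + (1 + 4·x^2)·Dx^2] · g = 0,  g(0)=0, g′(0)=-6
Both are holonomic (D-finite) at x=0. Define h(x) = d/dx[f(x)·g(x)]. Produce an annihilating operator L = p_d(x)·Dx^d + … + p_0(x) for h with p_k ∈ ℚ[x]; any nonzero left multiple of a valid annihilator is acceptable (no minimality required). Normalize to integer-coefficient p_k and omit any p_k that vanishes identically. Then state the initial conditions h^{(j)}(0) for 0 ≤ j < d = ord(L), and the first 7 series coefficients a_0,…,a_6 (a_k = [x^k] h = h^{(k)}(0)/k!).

f: a_k = 3, 3, 12, 21, 57, 120, 291, …
g: a_k = 0, -6, 0, 8, 0, -96/5, 0, …
Sym-product of L_f,L_g gives L₀ (≤ ord 2).
Differentiate: ansatz ord ≤ ord L₀ ⇒ L.
L = (22 + 1032·x^2 + 1152·x^3 + 5184·x^4) + (13 + 86·x + 132·x^2 + 600·x^3 + 1152·x^4 + 3456·x^5)·Dx + (-3 - x - 35·x^2 + 44·x^3 + 16·x^4 + 192·x^5 + 432·x^6)·Dx^2  (order 2).
h: a_k = -18, -36, -144, -408, -1518, -18288/5, -47454/5, …
ICs: h(0) = -18, h′(0) = -36.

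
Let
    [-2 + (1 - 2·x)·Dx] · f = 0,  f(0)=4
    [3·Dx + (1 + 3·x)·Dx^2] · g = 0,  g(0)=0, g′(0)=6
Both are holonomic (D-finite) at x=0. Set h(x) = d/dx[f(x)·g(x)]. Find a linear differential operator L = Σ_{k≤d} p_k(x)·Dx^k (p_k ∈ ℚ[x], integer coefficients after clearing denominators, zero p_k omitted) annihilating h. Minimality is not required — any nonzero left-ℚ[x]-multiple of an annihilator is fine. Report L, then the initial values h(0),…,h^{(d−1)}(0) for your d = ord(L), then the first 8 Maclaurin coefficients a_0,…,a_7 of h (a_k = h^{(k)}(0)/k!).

L = 24 + 30·x·Dx + (-1 - x + 6·x^2)·Dx^2  (order 2).
h: a_k = 24, 24, 288, 120, 2244, -2232/5, 82272/5, -520728/35, …
ICs: h(0) = 24, h′(0) = 24.

f: a_k = 4, 8, 16, 32, 64, 128, 256, 512, …
g: a_k = 0, 6, -9, 18, -81/2, 486/5, -243, 4374/7, …
f·g: L₀ = L_f ⊗_s L_g, ord ≤ 1·2.
Derive L from L₀ (diff closure).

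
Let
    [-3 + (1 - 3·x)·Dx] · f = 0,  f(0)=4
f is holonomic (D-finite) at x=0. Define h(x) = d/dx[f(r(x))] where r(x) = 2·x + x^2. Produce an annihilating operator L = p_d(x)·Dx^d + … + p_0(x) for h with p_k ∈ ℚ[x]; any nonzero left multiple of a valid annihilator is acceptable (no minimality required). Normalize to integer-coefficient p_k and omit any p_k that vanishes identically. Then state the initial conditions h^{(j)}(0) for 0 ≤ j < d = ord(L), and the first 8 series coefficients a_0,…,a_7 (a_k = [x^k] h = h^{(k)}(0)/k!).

f: a_k = 4, 12, 36, 108, 324, 972, 2916, 8748, …
Change of var in L_f (x↦r) gives L₀.
h₀' ⇒ L via d/dx closure of L₀.
L = (13 + 18·x + 9·x^2) + (-1 + 5·x + 9·x^2 + 3·x^3)·Dx  (order 1).
h: a_k = 24, 312, 3024, 26064, 210600, 1633608, 12319776, 91012896, …
ICs: h(0) = 24.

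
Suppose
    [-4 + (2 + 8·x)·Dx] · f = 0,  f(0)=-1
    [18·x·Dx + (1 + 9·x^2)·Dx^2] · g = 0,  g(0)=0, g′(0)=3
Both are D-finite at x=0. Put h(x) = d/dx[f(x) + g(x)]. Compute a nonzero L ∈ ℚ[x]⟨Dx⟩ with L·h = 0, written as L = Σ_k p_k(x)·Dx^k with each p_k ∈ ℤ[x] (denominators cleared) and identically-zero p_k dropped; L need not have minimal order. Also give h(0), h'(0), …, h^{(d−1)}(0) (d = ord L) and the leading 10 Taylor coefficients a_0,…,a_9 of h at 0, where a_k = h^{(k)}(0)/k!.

L = (-18 - 180·x + 486·x^2 + 972·x^3) + (-15 - 72·x - 9·x^2 + 1944·x^3 + 3402·x^4)·Dx + (-1 + 5·x + 54·x^2 + 153·x^3 + 567·x^4 + 972·x^5)·Dx^2  (order 2).
h: a_k = 1, 4, -39, 40, 103, 504, -4035, 6864, -6057, 97240, …
ICs: h(0) = 1, h′(0) = 4.

f: a_k = -1, -2, 2, -4, 10, -28, 84, -264, 858, -2860, …
g: a_k = 0, 3, 0, -9, 0, 243/5, 0, -2187/7, 0, 2187, …
L₀ := lclm(L_f,L_g); ord L₀ ≤ 1+2.
h₀' ⇒ L via d/dx closure of L₀.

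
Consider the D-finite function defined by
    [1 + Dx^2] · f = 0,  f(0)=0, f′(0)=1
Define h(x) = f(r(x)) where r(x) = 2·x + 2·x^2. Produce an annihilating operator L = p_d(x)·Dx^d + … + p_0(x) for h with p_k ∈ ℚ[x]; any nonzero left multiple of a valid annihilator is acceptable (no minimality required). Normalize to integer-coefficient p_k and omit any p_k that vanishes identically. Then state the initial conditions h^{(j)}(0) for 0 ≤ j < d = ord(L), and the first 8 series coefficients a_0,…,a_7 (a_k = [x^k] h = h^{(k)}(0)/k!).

f: a_k = 0, 1, 0, -1/6, 0, 1/120, 0, -1/5040, …
Change of var in L_f (x↦r) gives L₀.
L = (4 + 24·x + 48·x^2 + 32·x^3) - 2·Dx + (1 + 2·x)·Dx^2  (order 2).
h: a_k = 0, 2, 2, -4/3, -4, -56/15, 0, 832/315, …
ICs: h(0) = 0, h′(0) = 2.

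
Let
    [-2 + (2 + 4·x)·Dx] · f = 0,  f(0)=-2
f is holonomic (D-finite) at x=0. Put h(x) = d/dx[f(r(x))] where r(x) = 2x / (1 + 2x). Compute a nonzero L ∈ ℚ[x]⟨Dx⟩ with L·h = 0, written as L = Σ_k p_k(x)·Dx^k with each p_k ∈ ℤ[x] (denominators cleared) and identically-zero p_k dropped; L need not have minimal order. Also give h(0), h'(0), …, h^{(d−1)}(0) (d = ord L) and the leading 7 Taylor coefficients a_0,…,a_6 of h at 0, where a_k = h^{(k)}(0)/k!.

L = (-6 - 24·x) + (-1 - 8·x - 12·x^2)·Dx  (order 1).
h: a_k = -4, 24, -120, 592, -3000, 15696, -84336, …
ICs: h(0) = -4.

f: a_k = -2, -2, 1, -1, 5/4, -7/4, 21/8, …
Change of var in L_f (x↦r) gives L₀.
Derive L from L₀ (diff closure).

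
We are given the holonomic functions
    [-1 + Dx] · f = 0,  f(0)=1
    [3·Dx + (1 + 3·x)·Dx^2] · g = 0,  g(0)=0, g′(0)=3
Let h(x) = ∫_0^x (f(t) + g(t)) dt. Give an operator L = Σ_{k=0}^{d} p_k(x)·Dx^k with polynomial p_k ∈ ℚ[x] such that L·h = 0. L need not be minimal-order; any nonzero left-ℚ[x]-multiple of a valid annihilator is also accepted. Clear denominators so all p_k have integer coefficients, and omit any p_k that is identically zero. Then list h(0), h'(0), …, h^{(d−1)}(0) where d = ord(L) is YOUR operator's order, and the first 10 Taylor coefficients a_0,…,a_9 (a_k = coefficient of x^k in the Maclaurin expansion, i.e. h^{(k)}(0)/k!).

f: a_k = 1, 1, 1/2, 1/6, 1/24, 1/120, 1/720, 1/5040, 1/40320, 1/362880, …
g: a_k = 0, 3, -9/2, 9, -81/4, 243/5, -243/2, 2187/7, -6561/8, 2187, …
h₀=f+g: left-lcm gives L₀, ord ≤ 3.
h=∫₀ˣh₀: take L = L₀·Dx.
L = (-21 - 9·x)·Dx^2 + (17 - 6·x - 9·x^2)·Dx^3 + (4 + 15·x + 9·x^2)·Dx^4  (order 4).
h: a_k = 0, 1, 2, -4/3, 55/24, -97/24, 5833/720, -12497/720, 1574641/40320, -33067439/362880, …
ICs: h(0) = 0, h′(0) = 1, h′′(0) = 4, h′′′(0) = -8.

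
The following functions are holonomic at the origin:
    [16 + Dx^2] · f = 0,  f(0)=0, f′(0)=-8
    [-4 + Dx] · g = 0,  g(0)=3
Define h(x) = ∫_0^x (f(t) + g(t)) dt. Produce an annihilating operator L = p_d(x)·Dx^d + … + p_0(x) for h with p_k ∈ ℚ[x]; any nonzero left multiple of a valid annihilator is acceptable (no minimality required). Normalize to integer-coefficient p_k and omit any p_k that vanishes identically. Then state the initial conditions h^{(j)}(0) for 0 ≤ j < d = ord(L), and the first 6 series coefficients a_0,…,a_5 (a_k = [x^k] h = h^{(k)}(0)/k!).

L = -64·Dx + 16·Dx^2 - 4·Dx^3 + Dx^4  (order 4).
h: a_k = 0, 3, 2, 8, 40/3, 32/5, …
ICs: h(0) = 0, h′(0) = 3, h′′(0) = 4, h′′′(0) = 48.

f: a_k = 0, -8, 0, 64/3, 0, -256/15, …
g: a_k = 3, 12, 24, 32, 32, 128/5, …
h₀=f+g: left-lcm gives L₀, ord ≤ 3.
h=∫₀ˣh₀: take L = L₀·Dx.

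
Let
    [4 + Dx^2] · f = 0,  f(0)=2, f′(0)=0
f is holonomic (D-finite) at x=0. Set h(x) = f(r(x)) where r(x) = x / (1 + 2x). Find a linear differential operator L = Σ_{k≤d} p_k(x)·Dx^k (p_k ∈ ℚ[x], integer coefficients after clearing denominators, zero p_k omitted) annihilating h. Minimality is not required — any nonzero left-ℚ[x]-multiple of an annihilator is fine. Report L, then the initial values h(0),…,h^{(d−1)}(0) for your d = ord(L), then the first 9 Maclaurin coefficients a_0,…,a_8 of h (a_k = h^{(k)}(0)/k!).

f: a_k = 2, 0, -4, 0, 4/3, 0, -8/45, 0, 4/315, …
Substitute x→r, Dx→(1/r')Dx; clear ⇒ L₀.
L = 4 + (4 + 24·x + 48·x^2 + 32·x^3)·Dx + (1 + 8·x + 24·x^2 + 32·x^3 + 16·x^4)·Dx^2  (order 2).
h: a_k = 2, 0, -4, 16, -140/3, 352/3, -12008/45, 2784/5, -66796/63, …
ICs: h(0) = 2, h′(0) = 0.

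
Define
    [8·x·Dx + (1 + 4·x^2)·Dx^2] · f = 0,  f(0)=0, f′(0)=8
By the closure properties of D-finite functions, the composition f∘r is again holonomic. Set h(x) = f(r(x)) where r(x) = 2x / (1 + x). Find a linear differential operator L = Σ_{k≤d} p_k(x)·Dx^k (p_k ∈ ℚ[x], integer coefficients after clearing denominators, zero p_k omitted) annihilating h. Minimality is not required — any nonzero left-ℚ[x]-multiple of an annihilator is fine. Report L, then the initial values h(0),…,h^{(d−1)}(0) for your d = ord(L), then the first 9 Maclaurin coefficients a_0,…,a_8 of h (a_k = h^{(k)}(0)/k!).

L = (2 + 34·x)·Dx + (1 + 2·x + 17·x^2)·Dx^2  (order 2).
h: a_k = 0, 16, -16, -208/3, 240, 1616/5, -9776/3, 11632/7, 38640, …
ICs: h(0) = 0, h′(0) = 16.

f: a_k = 0, 8, 0, -32/3, 0, 128/5, 0, -512/7, 0, …
L₀ from L_f via x↦r, Dx↦r'^{-1}Dx.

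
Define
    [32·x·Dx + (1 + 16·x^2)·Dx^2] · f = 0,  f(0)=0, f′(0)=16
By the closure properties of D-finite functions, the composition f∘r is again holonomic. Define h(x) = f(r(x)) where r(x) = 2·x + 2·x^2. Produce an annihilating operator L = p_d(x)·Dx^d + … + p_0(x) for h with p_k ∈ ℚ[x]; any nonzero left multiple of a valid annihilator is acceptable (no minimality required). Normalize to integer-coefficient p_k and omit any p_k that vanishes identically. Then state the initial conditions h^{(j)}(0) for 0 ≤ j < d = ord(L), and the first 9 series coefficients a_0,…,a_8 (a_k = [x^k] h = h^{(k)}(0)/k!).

f: a_k = 0, 16, 0, -256/3, 0, 4096/5, 0, -65536/7, 0, …
Change of var in L_f (x↦r) gives L₀.
L = (-2 + 128·x + 512·x^2 + 768·x^3 + 384·x^4)·Dx + (1 + 2·x + 64·x^2 + 256·x^3 + 320·x^4 + 128·x^5)·Dx^2  (order 2).
h: a_k = 0, 32, 32, -2048/3, -2048, 120832/5, 391168/3, -6553600/7, -8126464, …
ICs: h(0) = 0, h′(0) = 32.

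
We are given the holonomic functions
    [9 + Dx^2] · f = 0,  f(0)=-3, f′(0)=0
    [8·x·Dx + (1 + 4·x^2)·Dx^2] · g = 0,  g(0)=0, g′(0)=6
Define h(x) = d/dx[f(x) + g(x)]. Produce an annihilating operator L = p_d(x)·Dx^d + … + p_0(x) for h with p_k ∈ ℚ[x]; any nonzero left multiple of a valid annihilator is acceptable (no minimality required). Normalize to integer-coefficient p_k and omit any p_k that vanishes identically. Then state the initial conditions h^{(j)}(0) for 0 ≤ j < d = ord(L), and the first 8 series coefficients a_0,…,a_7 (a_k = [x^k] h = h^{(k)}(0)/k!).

L = (-2808·x + 19008·x^3 + 10368·x^5) + (9 + 1548·x^2 + 7344·x^4 + 5184·x^6)·Dx + (-312·x + 2112·x^3 + 1152·x^5)·Dx^2 + (1 + 172·x^2 + 816·x^4 + 576·x^6)·Dx^3  (order 3).
h: a_k = 6, 27, -24, -81/2, 96, 729/40, -384, -2187/560, …
ICs: h(0) = 6, h′(0) = 27, h′′(0) = -48.

f: a_k = -3, 0, 27/2, 0, -81/8, 0, 243/80, 0, …
g: a_k = 0, 6, 0, -8, 0, 96/5, 0, -384/7, …
Sum ⇒ L₀ = lclm(L_f,L_g) in ℚ(x)⟨Dx⟩.
Differentiate: ansatz ord ≤ ord L₀ ⇒ L.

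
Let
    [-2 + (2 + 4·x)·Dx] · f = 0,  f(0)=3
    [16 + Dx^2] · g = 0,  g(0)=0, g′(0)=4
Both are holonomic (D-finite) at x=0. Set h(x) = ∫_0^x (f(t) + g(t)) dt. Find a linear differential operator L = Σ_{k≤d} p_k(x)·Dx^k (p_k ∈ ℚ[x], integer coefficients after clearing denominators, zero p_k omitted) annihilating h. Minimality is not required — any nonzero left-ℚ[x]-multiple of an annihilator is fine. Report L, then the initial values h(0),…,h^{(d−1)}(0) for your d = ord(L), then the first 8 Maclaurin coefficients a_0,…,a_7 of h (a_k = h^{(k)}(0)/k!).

L = (-304 - 1024·x - 1024·x^2)·Dx + (240 + 1504·x + 3072·x^2 + 2048·x^3)·Dx^2 + (-19 - 64·x - 64·x^2)·Dx^3 + (15 + 94·x + 192·x^2 + 128·x^3)·Dx^4  (order 4).
h: a_k = 0, 3, 7/2, -1/2, -55/24, -3/8, 1339/720, -9/16, …
ICs: h(0) = 0, h′(0) = 3, h′′(0) = 7, h′′′(0) = -3.

f: a_k = 3, 3, -3/2, 3/2, -15/8, 21/8, -63/16, 99/16, …
g: a_k = 0, 4, 0, -32/3, 0, 128/15, 0, -1024/315, …
f+g: L₀ = lclm(L_f,L_g), ord ≤ 1+2.
h=∫h₀ ⇒ L = L₀·Dx.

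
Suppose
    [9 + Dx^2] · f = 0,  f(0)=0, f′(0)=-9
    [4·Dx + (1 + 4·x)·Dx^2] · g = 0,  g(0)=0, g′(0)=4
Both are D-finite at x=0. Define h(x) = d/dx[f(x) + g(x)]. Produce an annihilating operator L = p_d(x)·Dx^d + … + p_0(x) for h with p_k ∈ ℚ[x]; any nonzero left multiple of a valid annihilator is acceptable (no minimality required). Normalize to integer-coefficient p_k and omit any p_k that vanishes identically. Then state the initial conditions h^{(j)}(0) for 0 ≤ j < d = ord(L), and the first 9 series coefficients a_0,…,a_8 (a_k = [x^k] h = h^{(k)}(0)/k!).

L = (3780 + 2592·x + 5184·x^2) + (369 + 2124·x + 3888·x^2 + 5184·x^3)·Dx + (420 + 288·x + 576·x^2)·Dx^2 + (41 + 236·x + 432·x^2 + 576·x^3)·Dx^3  (order 3).
h: a_k = -5, -16, 209/2, -256, 7949/8, -4096, 1311449/80, -65536, 1174398559/4480, …
ICs: h(0) = -5, h′(0) = -16, h′′(0) = 209.

f: a_k = 0, -9, 0, 27/2, 0, -243/40, 0, 729/560, 0, …
g: a_k = 0, 4, -8, 64/3, -64, 1024/5, -2048/3, 16384/7, -8192, …
h₀=f+g: left-lcm gives L₀, ord ≤ 4.
h=h₀': d/dx-closure on L₀ ⇒ L.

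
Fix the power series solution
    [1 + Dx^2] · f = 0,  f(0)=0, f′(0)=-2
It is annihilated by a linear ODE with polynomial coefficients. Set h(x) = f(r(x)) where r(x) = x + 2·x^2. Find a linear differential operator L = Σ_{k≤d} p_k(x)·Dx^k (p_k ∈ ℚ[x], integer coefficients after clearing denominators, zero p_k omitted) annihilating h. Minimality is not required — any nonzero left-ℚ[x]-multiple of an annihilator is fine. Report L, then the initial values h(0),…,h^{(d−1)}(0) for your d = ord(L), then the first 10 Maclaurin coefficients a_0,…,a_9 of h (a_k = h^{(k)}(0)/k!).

f: a_k = 0, -2, 0, 1/3, 0, -1/60, 0, 1/2520, 0, -1/181440, …
f∘r: x↦r, Dx↦Dx/r' in L_f ⇒ L₀.
L = (1 + 12·x + 48·x^2 + 64·x^3) - 4·Dx + (1 + 4·x)·Dx^2  (order 2).
h: a_k = 0, -2, -4, 1/3, 2, 239/60, 5/2, -1679/2520, -239/180, -235873/181440, …
ICs: h(0) = 0, h′(0) = -2.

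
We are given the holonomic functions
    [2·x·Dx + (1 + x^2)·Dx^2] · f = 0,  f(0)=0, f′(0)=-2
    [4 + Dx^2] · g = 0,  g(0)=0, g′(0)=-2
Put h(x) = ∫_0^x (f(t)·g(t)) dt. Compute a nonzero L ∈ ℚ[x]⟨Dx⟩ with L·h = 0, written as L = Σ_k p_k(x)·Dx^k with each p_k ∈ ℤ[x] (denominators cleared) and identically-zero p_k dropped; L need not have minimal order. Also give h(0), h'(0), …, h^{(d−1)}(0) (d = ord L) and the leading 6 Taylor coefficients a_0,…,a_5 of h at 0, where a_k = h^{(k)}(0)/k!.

L = (160 + 464·x^2 + 464·x^4 + 256·x^6 + 64·x^8)·Dx + (96·x + 224·x^3 + 192·x^5 + 64·x^7)·Dx^2 + (60 + 188·x^2 + 216·x^4 + 128·x^6 + 32·x^8)·Dx^3 + (24·x + 56·x^3 + 48·x^5 + 16·x^7)·Dx^4 + (5 + 18·x^2 + 25·x^4 + 16·x^6 + 4·x^8)·Dx^5  (order 5).
h: a_k = 0, 0, 0, 4/3, 0, -4/5, …
ICs: h(0) = 0, h′(0) = 0, h′′(0) = 0, h′′′(0) = 8, h′′′′(0) = 0.

f: a_k = 0, -2, 0, 2/3, 0, -2/5, …
g: a_k = 0, -2, 0, 4/3, 0, -4/15, …
Sym-product of L_f,L_g gives L₀ (≤ ord 4).
h=∫h₀ ⇒ L = L₀·Dx.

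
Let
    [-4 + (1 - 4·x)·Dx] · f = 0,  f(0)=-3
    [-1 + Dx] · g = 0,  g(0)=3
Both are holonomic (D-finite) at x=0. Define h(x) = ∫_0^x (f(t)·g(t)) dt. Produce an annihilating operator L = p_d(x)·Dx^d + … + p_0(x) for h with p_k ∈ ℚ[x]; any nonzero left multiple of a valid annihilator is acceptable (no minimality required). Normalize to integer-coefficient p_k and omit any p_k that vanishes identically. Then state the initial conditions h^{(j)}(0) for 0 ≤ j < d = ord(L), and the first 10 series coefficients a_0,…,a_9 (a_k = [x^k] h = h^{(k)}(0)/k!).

f: a_k = -3, -12, -48, -192, -768, -3072, -12288, -49152, -196608, -786432, …
g: a_k = 3, 3, 3/2, 1/2, 1/8, 1/40, 1/240, 1/1680, 1/13440, 1/120960, …
Sym-product of L_f,L_g gives L₀ (≤ ord 1).
h=∫₀ˣh₀: take L = L₀·Dx.
L = (5 - 4·x)·Dx + (-1 + 4·x)·Dx^2  (order 2).
h: a_k = 0, -9, -45/2, -123/2, -1479/8, -23667/40, -157781/80, -757349/112, -106028861/4480, -3392923553/40320, …
ICs: h(0) = 0, h′(0) = -9.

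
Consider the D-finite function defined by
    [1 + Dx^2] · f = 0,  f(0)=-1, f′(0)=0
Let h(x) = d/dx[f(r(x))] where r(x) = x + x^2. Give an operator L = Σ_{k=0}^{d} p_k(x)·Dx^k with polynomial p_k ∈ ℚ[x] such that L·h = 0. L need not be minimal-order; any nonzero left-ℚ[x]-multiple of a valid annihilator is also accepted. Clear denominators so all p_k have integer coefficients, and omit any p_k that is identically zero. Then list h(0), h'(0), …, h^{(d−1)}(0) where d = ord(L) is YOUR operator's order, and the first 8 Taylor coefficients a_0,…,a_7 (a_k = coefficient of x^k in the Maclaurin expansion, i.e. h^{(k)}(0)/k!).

f: a_k = -1, 0, 1/2, 0, -1/24, 0, 1/720, 0, …
Substitute x→r, Dx→(1/r')Dx; clear ⇒ L₀.
h₀' ⇒ L via d/dx closure of L₀.
L = (13 + 8·x + 24·x^2 + 32·x^3 + 16·x^4) + (-6 - 12·x)·Dx + (1 + 4·x + 4·x^2)·Dx^2  (order 2).
h: a_k = 0, 1, 3, 11/6, -5/6, -179/120, -133/120, -841/5040, …
ICs: h(0) = 0, h′(0) = 1.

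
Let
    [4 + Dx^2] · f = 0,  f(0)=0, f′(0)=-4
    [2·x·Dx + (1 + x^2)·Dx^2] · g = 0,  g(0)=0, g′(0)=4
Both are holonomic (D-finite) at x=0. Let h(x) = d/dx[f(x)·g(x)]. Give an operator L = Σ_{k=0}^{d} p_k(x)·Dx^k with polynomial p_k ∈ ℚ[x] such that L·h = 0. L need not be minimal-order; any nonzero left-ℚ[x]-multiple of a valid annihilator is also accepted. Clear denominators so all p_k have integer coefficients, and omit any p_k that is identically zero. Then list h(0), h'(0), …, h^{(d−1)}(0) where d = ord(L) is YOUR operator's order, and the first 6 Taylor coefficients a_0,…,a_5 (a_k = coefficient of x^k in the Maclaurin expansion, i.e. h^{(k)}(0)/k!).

L = (512 + 1824·x^2 + 2768·x^4 + 1920·x^6 + 912·x^8 + 320·x^10 + 64·x^12) + (248·x + 944·x^3 + 1240·x^5 + 800·x^7 + 320·x^9 + 64·x^11)·Dx + (168 + 652·x^2 + 1080·x^4 + 892·x^6 + 488·x^8 + 176·x^10 + 32·x^12)·Dx^2 + (62·x + 236·x^3 + 310·x^5 + 200·x^7 + 80·x^9 + 16·x^11)·Dx^3 + (10 + 49·x^2 + 97·x^4 + 103·x^6 + 65·x^8 + 24·x^10 + 4·x^12)·Dx^4  (order 4).
h: a_k = 0, -32, 0, 64, 0, -160/3, …
ICs: h(0) = 0, h′(0) = -32, h′′(0) = 0, h′′′(0) = 384.

f: a_k = 0, -4, 0, 8/3, 0, -8/15, …
g: a_k = 0, 4, 0, -4/3, 0, 4/5, …
h₀=f·g: eliminate ⇒ L₀, order ≤ 2·2.
h=h₀': d/dx-closure on L₀ ⇒ L.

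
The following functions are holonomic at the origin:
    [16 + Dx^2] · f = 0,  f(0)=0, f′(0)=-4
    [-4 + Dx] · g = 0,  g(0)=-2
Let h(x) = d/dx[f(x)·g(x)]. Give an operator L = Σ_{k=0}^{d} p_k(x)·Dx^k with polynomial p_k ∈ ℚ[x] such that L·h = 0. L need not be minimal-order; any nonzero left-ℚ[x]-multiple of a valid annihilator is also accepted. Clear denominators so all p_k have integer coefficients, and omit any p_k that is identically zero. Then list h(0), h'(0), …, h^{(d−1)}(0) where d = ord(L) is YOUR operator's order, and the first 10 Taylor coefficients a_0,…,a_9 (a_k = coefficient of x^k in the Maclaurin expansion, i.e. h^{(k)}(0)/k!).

L = 32 - 8·Dx + Dx^2  (order 2).
h: a_k = 8, 64, 128, 0, -1024/3, -8192/15, -16384/45, 0, 65536/315, 524288/2835, …
ICs: h(0) = 8, h′(0) = 64.

f: a_k = 0, -4, 0, 32/3, 0, -128/15, 0, 1024/315, 0, -2048/2835, …
g: a_k = -2, -8, -16, -64/3, -64/3, -256/15, -512/45, -2048/315, -1024/315, -4096/2835, …
Sym-product of L_f,L_g gives L₀ (≤ ord 2).
Differentiate: ansatz ord ≤ ord L₀ ⇒ L.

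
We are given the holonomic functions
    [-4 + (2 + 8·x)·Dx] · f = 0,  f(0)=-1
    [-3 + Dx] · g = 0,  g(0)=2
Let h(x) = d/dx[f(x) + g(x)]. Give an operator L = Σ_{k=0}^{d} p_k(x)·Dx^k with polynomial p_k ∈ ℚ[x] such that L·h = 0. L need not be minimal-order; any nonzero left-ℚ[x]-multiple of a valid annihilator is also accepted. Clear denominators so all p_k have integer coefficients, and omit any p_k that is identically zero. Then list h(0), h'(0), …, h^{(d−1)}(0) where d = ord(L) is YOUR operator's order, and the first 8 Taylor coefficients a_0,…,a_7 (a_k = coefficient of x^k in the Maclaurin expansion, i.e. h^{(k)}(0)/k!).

L = (-54 - 72·x) + (3 - 72·x - 144·x^2)·Dx + (5 + 32·x + 48·x^2)·Dx^2  (order 2).
h: a_k = 4, 22, 15, 67, -479/4, 10323/20, -73677/40, 1922649/280, …
ICs: h(0) = 4, h′(0) = 22.

f: a_k = -1, -2, 2, -4, 10, -28, 84, -264, …
g: a_k = 2, 6, 9, 9, 27/4, 81/20, 81/40, 243/280, …
f+g: L₀ = lclm(L_f,L_g), ord ≤ 1+1.
Differentiate: ansatz ord ≤ ord L₀ ⇒ L.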